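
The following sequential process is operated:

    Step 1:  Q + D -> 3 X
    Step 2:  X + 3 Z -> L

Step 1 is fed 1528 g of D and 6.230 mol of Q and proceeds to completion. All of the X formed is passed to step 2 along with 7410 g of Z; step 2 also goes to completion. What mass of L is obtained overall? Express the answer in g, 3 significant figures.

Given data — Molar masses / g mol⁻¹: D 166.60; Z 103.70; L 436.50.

Step 1:
n(D) = 1528 / 166.60 = 9.172 mol
n(Q) = 6.230 mol
n/ν for D = 9.172/1 = 9.172
n/ν for Q = 6.230/1 = 6.230
Smallest n/ν is Q → limiting reagent.
n(X) produced = (3/1) × 6.230 = 18.69 mol
Step 2:
n(X) available = 18.69 mol
n(Z) = 7410 / 103.70 = 71.46 mol
n/ν for X = 18.69/1 = 18.69
n/ν for Z = 71.46/3 = 23.82
Smallest n/ν is X → limiting reagent.
n(L) = (1/1) × 18.69 = 18.69 mol
mass = 18.69 × 436.50 = 8158 g

8160 g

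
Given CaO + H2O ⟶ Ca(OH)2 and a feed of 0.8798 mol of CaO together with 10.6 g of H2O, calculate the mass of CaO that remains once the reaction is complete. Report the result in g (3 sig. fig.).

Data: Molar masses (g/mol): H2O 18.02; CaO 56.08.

16.4 g

n(CaO) = 0.8798 mol
n(H2O) = 10.60 / 18.02 = 0.5882 mol
n/ν → CaO: 0.8798, H2O: 0.5882; H2O is limiting.
CaO consumed = (1/1) × 0.5882 = 0.5882 mol
CaO remaining = 0.8798 − 0.5882 = 0.2916 mol
mass = 0.2916 × 56.08 = 16.35 g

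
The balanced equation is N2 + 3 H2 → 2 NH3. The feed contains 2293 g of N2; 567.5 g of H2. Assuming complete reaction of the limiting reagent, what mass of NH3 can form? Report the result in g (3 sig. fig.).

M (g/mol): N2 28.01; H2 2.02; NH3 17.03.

n(N2) = 2293 / 28.01 = 81.86 mol
n(H2) = 567.5 / 2.02 = 280.9 mol
n/ν → N2: 81.86, H2: 93.63; N2 is limiting.
n(NH3) = (2/1) × 81.86 = 163.7 mol
mass = 163.7 × 17.03 = 2788 g

2790 g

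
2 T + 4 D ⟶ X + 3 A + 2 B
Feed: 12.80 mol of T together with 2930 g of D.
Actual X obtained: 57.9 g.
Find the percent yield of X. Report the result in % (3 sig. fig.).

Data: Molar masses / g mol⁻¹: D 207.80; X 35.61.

46.1 %

n(T) = 12.80 mol
n(D) = 2930 / 207.80 = 14.10 mol
n/ν for T = 12.80/2 = 6.400
n/ν for D = 14.10/4 = 3.525
Smallest n/ν is D → limiting reagent.
theoretical n(X) = (1/4) × 14.10 = 3.525 mol → 125.5 g
% yield = 57.9 / 125.5 × 100 = 46.14 %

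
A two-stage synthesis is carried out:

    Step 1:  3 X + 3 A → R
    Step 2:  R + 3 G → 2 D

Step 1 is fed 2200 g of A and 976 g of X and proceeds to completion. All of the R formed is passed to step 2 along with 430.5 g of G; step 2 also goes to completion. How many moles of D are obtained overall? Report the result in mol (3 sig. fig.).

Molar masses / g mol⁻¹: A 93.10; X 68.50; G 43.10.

6.66 mol

Step 1:
n(A) = 2200 / 93.10 = 23.63 mol
n(X) = 976.0 / 68.50 = 14.25 mol
n/ν for A = 23.63/3 = 7.877
n/ν for X = 14.25/3 = 4.750
Smallest n/ν is X → limiting reagent.
n(R) produced = (1/3) × 14.25 = 4.750 mol
Step 2:
n(R) available = 4.750 mol
n(G) = 430.5 / 43.10 = 9.988 mol
n/ν for R = 4.750/1 = 4.750
n/ν for G = 9.988/3 = 3.329
Smallest n/ν is G → limiting reagent.
n(D) = (2/3) × 9.988 = 6.659 mol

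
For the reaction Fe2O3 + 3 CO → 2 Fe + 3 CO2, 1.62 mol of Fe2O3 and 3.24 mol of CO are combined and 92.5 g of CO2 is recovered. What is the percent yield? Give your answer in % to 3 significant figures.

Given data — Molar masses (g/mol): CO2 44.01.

n(Fe2O3) = 1.620 mol
n(CO) = 3.240 mol
n/ν for Fe2O3 = 1.620/1 = 1.620
n/ν for CO = 3.240/3 = 1.080
Smallest n/ν is CO → limiting reagent.
theoretical n(CO2) = (3/3) × 3.240 = 3.240 mol → 142.6 g
% yield = 92.5 / 142.6 × 100 = 64.87 %

64.9 %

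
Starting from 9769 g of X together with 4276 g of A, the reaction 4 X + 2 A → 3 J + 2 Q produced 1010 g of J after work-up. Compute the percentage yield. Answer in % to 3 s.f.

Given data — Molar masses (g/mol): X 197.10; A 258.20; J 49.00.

n(X) = 9769 / 197.10 = 49.56 mol
n(A) = 4276 / 258.20 = 16.56 mol
n/ν → X: 12.39, A: 8.280; A is limiting.
theoretical n(J) = (3/2) × 16.56 = 24.84 mol → 1217 g
% yield = 1010 / 1217 × 100 = 82.99 %

83.0 %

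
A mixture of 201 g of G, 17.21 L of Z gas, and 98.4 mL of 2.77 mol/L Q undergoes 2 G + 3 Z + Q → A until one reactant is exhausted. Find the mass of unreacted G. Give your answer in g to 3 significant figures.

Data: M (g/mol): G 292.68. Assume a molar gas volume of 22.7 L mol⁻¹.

n(G) = 201.0 / 292.68 = 0.6868 mol
n(Z) = 17.21 / 22.7 = 0.7581 mol
n(Q) = 2.77 × 98.40/1000 = 0.2726 mol
n/ν for G = 0.6868/2 = 0.3434
n/ν for Z = 0.7581/3 = 0.2527
n/ν for Q = 0.2726/1 = 0.2726
Smallest n/ν is Z → limiting reagent.
G consumed = (2/3) × 0.7581 = 0.5054 mol
G remaining = 0.6868 − 0.5054 = 0.1814 mol
mass = 0.1814 × 292.68 = 53.09 g

53.1 g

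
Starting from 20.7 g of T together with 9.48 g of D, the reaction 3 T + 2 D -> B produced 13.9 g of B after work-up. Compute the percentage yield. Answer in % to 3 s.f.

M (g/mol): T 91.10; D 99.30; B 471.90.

n(T) = 20.70 / 91.10 = 0.2272 mol
n(D) = 9.480 / 99.30 = 0.09547 mol
n/ν → T: 0.07573, D: 0.04774; D is limiting.
theoretical n(B) = (1/2) × 0.09547 = 0.04774 mol → 22.53 g
% yield = 13.9 / 22.53 × 100 = 61.70 %

61.7 %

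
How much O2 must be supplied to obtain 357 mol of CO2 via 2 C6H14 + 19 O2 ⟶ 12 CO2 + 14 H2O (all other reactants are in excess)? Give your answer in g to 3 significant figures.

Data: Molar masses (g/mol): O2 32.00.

18100 g

n(CO2) = 357.0 mol
n(O2) = (19/12) × 357.0 = 565.3 mol
mass = 565.3 × 32.00 = 18090 g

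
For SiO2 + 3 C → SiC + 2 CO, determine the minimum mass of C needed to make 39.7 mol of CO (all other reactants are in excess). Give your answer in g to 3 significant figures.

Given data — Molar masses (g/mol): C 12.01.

n(CO) = 39.70 mol
n(C) = (3/2) × 39.70 = 59.55 mol
mass = 59.55 × 12.01 = 715.2 g

715 g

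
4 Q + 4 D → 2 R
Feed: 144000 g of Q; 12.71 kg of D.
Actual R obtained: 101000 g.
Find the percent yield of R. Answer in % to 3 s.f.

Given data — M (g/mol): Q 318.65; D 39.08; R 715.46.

n(Q) = 144000 / 318.65 = 451.9 mol
n(D) = 12.71×1000 / 39.08 = 325.2 mol
n/ν → Q: 113.0, D: 81.30; D is limiting.
theoretical n(R) = (2/4) × 325.2 = 162.6 mol → 116300 g
% yield = 101000 / 116300 × 100 = 86.84 %

86.8 %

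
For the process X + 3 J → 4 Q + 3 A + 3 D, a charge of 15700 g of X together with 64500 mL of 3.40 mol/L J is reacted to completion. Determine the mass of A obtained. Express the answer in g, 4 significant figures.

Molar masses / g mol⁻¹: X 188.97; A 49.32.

10820 g

n(X) = 15700 / 188.97 = 83.08 mol
n(J) = 3.40 × 64500/1000 = 219.3 mol
n/ν → X: 83.08, J: 73.10; J is limiting.
n(A) = (3/3) × 219.3 = 219.3 mol
mass = 219.3 × 49.32 = 10820 g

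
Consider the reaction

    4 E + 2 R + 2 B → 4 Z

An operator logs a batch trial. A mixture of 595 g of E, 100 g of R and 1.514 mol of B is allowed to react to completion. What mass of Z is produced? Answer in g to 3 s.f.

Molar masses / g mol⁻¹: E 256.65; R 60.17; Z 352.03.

n(E) = 595.0 / 256.65 = 2.318 mol
n(R) = 100.0 / 60.17 = 1.662 mol
n(B) = 1.514 mol
n/ν for E = 2.318/4 = 0.5795
n/ν for R = 1.662/2 = 0.8310
n/ν for B = 1.514/2 = 0.7570
Smallest n/ν is E → limiting reagent.
n(Z) = (4/4) × 2.318 = 2.318 mol
mass = 2.318 × 352.03 = 816.0 g

816 g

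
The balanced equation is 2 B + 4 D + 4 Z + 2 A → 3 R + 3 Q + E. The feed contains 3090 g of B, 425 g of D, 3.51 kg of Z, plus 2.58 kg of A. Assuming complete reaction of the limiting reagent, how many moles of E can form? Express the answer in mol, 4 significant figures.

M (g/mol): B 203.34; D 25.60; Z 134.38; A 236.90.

n(B) = 3090 / 203.34 = 15.20 mol
n(D) = 425.0 / 25.60 = 16.60 mol
n(Z) = 3.510×1000 / 134.38 = 26.12 mol
n(A) = 2.580×1000 / 236.90 = 10.89 mol
n/ν for B = 15.20/2 = 7.600
n/ν for D = 16.60/4 = 4.150
n/ν for Z = 26.12/4 = 6.530
n/ν for A = 10.89/2 = 5.445
Smallest n/ν is D → limiting reagent.
n(E) = (1/4) × 16.60 = 4.150 mol

4.150 mol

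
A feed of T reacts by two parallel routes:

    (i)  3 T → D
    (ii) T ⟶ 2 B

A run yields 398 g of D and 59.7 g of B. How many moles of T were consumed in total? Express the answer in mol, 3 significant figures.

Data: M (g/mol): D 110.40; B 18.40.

12.4 mol

n(D) = 398 / 110.40 = 3.605 mol
n(B) = 59.7 / 18.40 = 3.245 mol
n(T) via (i) = (3/1)×3.605 = 10.82 mol
n(T) via (ii) = (1/2)×3.245 = 1.623 mol
total n(T) = 10.82 + 1.623 = 12.44 mol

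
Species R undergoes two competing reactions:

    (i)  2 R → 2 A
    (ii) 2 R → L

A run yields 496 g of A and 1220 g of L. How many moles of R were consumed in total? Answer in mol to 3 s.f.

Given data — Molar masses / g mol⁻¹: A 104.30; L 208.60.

n(A) = 496 / 104.30 = 4.756 mol
n(L) = 1220 / 208.60 = 5.849 mol
n(R) via (i) = (2/2)×4.756 = 4.756 mol
n(R) via (ii) = (2/1)×5.849 = 11.70 mol
total n(R) = 4.756 + 11.70 = 16.46 mol

16.5 mol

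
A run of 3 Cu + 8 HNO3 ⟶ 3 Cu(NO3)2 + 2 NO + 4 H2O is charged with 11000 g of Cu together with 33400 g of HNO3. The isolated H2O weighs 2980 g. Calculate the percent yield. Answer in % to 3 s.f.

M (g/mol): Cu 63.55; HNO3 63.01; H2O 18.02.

n(Cu) = 11000 / 63.55 = 173.1 mol
n(HNO3) = 33400 / 63.01 = 530.1 mol
n/ν → Cu: 57.70, HNO3: 66.26; Cu is limiting.
theoretical n(H2O) = (4/3) × 173.1 = 230.8 mol → 4159 g
% yield = 2980 / 4159 × 100 = 71.65 %

71.7 %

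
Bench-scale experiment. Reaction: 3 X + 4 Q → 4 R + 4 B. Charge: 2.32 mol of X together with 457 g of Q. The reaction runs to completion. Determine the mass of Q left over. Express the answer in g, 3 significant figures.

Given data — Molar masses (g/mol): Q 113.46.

106 g

n(X) = 2.320 mol
n(Q) = 457.0 / 113.46 = 4.028 mol
n/ν for X = 2.320/3 = 0.7733
n/ν for Q = 4.028/4 = 1.007
Smallest n/ν is X → limiting reagent.
Q consumed = (4/3) × 2.320 = 3.093 mol
Q remaining = 4.028 − 3.093 = 0.9350 mol
mass = 0.9350 × 113.46 = 106.1 g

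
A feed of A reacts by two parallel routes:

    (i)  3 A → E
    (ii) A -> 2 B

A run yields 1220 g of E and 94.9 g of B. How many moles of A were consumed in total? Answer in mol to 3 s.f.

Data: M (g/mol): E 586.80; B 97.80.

n(E) = 1220 / 586.80 = 2.079 mol
n(B) = 94.9 / 97.80 = 0.9703 mol
n(A) via (i) = (3/1)×2.079 = 6.237 mol
n(A) via (ii) = (1/2)×0.9703 = 0.4852 mol
total n(A) = 6.237 + 0.4852 = 6.722 mol

6.72 mol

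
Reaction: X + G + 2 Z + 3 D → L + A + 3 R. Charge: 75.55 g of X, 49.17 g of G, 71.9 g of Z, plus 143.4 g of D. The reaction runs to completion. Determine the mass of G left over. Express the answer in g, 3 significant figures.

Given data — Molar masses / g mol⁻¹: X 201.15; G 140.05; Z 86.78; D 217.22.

n(X) = 75.55 / 201.15 = 0.3756 mol
n(G) = 49.17 / 140.05 = 0.3511 mol
n(Z) = 71.90 / 86.78 = 0.8285 mol
n(D) = 143.4 / 217.22 = 0.6602 mol
n/ν → X: 0.3756, G: 0.3511, Z: 0.4143, D: 0.2201; D is limiting.
G consumed = (1/3) × 0.6602 = 0.2201 mol
G remaining = 0.3511 − 0.2201 = 0.1310 mol
mass = 0.1310 × 140.05 = 18.35 g

18.4 g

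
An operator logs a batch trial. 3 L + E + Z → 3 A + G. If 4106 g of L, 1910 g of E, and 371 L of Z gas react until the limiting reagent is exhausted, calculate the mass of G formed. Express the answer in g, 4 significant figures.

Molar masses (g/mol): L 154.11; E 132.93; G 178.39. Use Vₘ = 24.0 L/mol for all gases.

1584 g

n(L) = 4106 / 154.11 = 26.64 mol
n(E) = 1910 / 132.93 = 14.37 mol
n(Z) = 371.0 / 24.0 = 15.46 mol
n/ν for L = 26.64/3 = 8.880
n/ν for E = 14.37/1 = 14.37
n/ν for Z = 15.46/1 = 15.46
Smallest n/ν is L → limiting reagent.
n(G) = (1/3) × 26.64 = 8.880 mol
mass = 8.880 × 178.39 = 1584 g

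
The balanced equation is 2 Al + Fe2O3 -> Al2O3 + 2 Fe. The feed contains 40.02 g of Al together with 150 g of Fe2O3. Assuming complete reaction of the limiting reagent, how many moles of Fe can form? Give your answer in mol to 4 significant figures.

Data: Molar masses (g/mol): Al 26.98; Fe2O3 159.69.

1.483 mol

n(Al) = 40.02 / 26.98 = 1.483 mol
n(Fe2O3) = 150.0 / 159.69 = 0.9393 mol
n/ν → Al: 0.7415, Fe2O3: 0.9393; Al is limiting.
n(Fe) = (2/2) × 1.483 = 1.483 mol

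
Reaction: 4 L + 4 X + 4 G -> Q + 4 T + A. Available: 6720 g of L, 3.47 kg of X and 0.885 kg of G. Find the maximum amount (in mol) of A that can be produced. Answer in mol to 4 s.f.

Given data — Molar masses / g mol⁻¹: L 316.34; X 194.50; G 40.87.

n(L) = 6720 / 316.34 = 21.24 mol
n(X) = 3.470×1000 / 194.50 = 17.84 mol
n(G) = 0.8850×1000 / 40.87 = 21.65 mol
n/ν → L: 5.310, X: 4.460, G: 5.413; X is limiting.
n(A) = (1/4) × 17.84 = 4.460 mol

4.460 mol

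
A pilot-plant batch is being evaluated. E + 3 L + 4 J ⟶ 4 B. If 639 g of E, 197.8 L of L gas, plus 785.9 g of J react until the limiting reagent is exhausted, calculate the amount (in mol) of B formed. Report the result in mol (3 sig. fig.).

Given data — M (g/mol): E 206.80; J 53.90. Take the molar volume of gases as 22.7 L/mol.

11.6 mol

n(E) = 639.0 / 206.80 = 3.090 mol
n(L) = 197.8 / 22.7 = 8.714 mol
n(J) = 785.9 / 53.90 = 14.58 mol
n/ν for E = 3.090/1 = 3.090
n/ν for L = 8.714/3 = 2.905
n/ν for J = 14.58/4 = 3.645
Smallest n/ν is L → limiting reagent.
n(B) = (4/3) × 8.714 = 11.62 mol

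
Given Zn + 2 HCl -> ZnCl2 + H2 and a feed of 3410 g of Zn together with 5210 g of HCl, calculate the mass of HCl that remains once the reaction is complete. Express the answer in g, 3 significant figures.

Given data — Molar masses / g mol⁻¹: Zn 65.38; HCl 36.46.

n(Zn) = 3410 / 65.38 = 52.16 mol
n(HCl) = 5210 / 36.46 = 142.9 mol
n/ν → Zn: 52.16, HCl: 71.45; Zn is limiting.
HCl consumed = (2/1) × 52.16 = 104.3 mol
HCl remaining = 142.9 − 104.3 = 38.60 mol
mass = 38.60 × 36.46 = 1407 g

1410 g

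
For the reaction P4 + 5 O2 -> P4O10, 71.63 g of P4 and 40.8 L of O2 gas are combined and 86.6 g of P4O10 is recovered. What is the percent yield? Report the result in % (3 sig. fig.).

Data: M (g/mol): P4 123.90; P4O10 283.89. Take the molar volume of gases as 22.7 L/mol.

84.9 %

n(P4) = 71.63 / 123.90 = 0.5781 mol
n(O2) = 40.80 / 22.7 = 1.797 mol
n/ν for P4 = 0.5781/1 = 0.5781
n/ν for O2 = 1.797/5 = 0.3594
Smallest n/ν is O2 → limiting reagent.
theoretical n(P4O10) = (1/5) × 1.797 = 0.3594 mol → 102.0 g
% yield = 86.6 / 102.0 × 100 = 84.90 %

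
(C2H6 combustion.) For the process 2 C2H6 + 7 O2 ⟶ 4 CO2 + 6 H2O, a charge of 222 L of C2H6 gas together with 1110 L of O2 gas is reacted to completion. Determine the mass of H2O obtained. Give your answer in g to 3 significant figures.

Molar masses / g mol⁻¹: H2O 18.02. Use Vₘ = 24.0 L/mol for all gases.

500 g

n(C2H6) = 222.0 / 24.0 = 9.250 mol
n(O2) = 1110 / 24.0 = 46.25 mol
n/ν for C2H6 = 9.250/2 = 4.625
n/ν for O2 = 46.25/7 = 6.607
Smallest n/ν is C2H6 → limiting reagent.
n(H2O) = (6/2) × 9.250 = 27.75 mol
mass = 27.75 × 18.02 = 500.1 g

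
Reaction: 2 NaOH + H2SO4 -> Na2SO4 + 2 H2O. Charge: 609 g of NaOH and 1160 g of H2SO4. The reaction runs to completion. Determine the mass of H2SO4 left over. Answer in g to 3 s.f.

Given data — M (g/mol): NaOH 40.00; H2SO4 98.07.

413 g

n(NaOH) = 609.0 / 40.00 = 15.23 mol
n(H2SO4) = 1160 / 98.07 = 11.83 mol
n/ν for NaOH = 15.23/2 = 7.615
n/ν for H2SO4 = 11.83/1 = 11.83
Smallest n/ν is NaOH → limiting reagent.
H2SO4 consumed = (1/2) × 15.23 = 7.615 mol
H2SO4 remaining = 11.83 − 7.615 = 4.215 mol
mass = 4.215 × 98.07 = 413.4 g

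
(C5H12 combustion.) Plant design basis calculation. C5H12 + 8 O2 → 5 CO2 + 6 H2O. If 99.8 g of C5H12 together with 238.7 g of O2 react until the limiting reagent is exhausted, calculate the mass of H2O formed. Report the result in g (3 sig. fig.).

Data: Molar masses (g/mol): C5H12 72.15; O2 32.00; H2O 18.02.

n(C5H12) = 99.80 / 72.15 = 1.383 mol
n(O2) = 238.7 / 32.00 = 7.459 mol
n/ν for C5H12 = 1.383/1 = 1.383
n/ν for O2 = 7.459/8 = 0.9324
Smallest n/ν is O2 → limiting reagent.
n(H2O) = (6/8) × 7.459 = 5.594 mol
mass = 5.594 × 18.02 = 100.8 g

101 g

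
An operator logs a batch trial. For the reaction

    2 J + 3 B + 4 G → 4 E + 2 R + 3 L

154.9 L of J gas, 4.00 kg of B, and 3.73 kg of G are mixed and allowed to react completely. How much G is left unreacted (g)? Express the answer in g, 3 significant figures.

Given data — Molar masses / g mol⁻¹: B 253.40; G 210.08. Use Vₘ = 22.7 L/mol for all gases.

n(J) = 154.9 / 22.7 = 6.824 mol
n(B) = 4.000×1000 / 253.40 = 15.79 mol
n(G) = 3.730×1000 / 210.08 = 17.76 mol
n/ν → J: 3.412, B: 5.263, G: 4.440; J is limiting.
G consumed = (4/2) × 6.824 = 13.65 mol
G remaining = 17.76 − 13.65 = 4.110 mol
mass = 4.110 × 210.08 = 863.4 g

863 g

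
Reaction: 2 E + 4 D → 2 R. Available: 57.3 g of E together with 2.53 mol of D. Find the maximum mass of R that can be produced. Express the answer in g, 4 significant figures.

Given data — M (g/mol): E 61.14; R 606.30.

n(E) = 57.30 / 61.14 = 0.9372 mol
n(D) = 2.530 mol
n/ν for E = 0.9372/2 = 0.4686
n/ν for D = 2.530/4 = 0.6325
Smallest n/ν is E → limiting reagent.
n(R) = (2/2) × 0.9372 = 0.9372 mol
mass = 0.9372 × 606.30 = 568.2 g

568.2 g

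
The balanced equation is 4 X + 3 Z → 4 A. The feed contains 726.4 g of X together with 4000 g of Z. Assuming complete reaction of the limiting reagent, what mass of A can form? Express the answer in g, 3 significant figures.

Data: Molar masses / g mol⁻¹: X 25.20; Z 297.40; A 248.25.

n(X) = 726.4 / 25.20 = 28.83 mol
n(Z) = 4000 / 297.40 = 13.45 mol
n/ν for X = 28.83/4 = 7.208
n/ν for Z = 13.45/3 = 4.483
Smallest n/ν is Z → limiting reagent.
n(A) = (4/3) × 13.45 = 17.93 mol
mass = 17.93 × 248.25 = 4451 g

4450 g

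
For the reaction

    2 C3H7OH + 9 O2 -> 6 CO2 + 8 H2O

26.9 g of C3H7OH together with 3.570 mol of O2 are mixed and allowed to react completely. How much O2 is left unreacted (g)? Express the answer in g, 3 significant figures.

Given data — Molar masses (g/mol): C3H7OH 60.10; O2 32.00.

49.8 g

n(C3H7OH) = 26.90 / 60.10 = 0.4476 mol
n(O2) = 3.570 mol
n/ν for C3H7OH = 0.4476/2 = 0.2238
n/ν for O2 = 3.570/9 = 0.3967
Smallest n/ν is C3H7OH → limiting reagent.
O2 consumed = (9/2) × 0.4476 = 2.014 mol
O2 remaining = 3.570 − 2.014 = 1.556 mol
mass = 1.556 × 32.00 = 49.79 g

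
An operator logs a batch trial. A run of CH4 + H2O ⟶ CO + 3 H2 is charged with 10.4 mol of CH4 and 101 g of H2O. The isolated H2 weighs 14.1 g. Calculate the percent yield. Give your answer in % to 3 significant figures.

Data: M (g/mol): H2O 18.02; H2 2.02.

41.5 %

n(CH4) = 10.40 mol
n(H2O) = 101.0 / 18.02 = 5.605 mol
n/ν for CH4 = 10.40/1 = 10.40
n/ν for H2O = 5.605/1 = 5.605
Smallest n/ν is H2O → limiting reagent.
theoretical n(H2) = (3/1) × 5.605 = 16.82 mol → 33.98 g
% yield = 14.1 / 33.98 × 100 = 41.49 %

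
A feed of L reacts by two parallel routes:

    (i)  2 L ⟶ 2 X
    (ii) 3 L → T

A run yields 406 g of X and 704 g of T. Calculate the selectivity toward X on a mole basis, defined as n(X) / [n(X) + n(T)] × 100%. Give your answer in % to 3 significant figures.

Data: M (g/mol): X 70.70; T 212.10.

63.4 %

n(X) = 406 / 70.70 = 5.743 mol
n(T) = 704 / 212.10 = 3.319 mol
selectivity = 5.743/(5.743+3.319) × 100 = 63.37 %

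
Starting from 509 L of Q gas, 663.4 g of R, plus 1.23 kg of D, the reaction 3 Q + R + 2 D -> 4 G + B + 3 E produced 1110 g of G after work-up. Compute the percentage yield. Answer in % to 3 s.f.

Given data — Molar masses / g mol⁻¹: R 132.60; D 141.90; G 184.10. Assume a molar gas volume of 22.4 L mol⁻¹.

34.8 %

n(Q) = 509.0 / 22.4 = 22.72 mol
n(R) = 663.4 / 132.60 = 5.003 mol
n(D) = 1.230×1000 / 141.90 = 8.668 mol
n/ν → Q: 7.573, R: 5.003, D: 4.334; D is limiting.
theoretical n(G) = (4/2) × 8.668 = 17.34 mol → 3192 g
% yield = 1110 / 3192 × 100 = 34.77 %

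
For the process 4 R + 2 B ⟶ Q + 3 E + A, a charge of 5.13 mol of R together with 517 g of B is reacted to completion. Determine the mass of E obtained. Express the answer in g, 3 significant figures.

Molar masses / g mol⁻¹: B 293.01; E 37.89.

n(R) = 5.130 mol
n(B) = 517.0 / 293.01 = 1.764 mol
n/ν for R = 5.130/4 = 1.283
n/ν for B = 1.764/2 = 0.8820
Smallest n/ν is B → limiting reagent.
n(E) = (3/2) × 1.764 = 2.646 mol
mass = 2.646 × 37.89 = 100.3 g

100 g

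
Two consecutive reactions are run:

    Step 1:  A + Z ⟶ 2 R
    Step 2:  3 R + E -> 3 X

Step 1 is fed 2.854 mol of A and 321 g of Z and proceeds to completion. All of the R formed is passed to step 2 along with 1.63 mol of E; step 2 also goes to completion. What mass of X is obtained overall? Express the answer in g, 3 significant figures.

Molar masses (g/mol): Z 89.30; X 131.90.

645 g

Step 1:
n(A) = 2.854 mol
n(Z) = 321.0 / 89.30 = 3.595 mol
n/ν for A = 2.854/1 = 2.854
n/ν for Z = 3.595/1 = 3.595
Smallest n/ν is A → limiting reagent.
n(R) produced = (2/1) × 2.854 = 5.708 mol
Step 2:
n(R) available = 5.708 mol
n(E) = 1.630 mol
n/ν for R = 5.708/3 = 1.903
n/ν for E = 1.630/1 = 1.630
Smallest n/ν is E → limiting reagent.
n(X) = (3/1) × 1.630 = 4.890 mol
mass = 4.890 × 131.90 = 645.0 g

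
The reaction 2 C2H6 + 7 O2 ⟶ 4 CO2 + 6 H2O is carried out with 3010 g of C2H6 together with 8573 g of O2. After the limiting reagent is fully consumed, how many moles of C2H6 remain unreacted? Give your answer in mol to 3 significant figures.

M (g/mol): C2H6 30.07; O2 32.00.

n(C2H6) = 3010 / 30.07 = 100.1 mol
n(O2) = 8573 / 32.00 = 267.9 mol
n/ν → C2H6: 50.05, O2: 38.27; O2 is limiting.
C2H6 consumed = (2/7) × 267.9 = 76.54 mol
C2H6 remaining = 100.1 − 76.54 = 23.56 mol

23.6 mol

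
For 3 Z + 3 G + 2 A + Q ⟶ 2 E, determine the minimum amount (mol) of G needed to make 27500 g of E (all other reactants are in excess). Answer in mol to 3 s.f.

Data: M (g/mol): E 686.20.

60.1 mol

n(E) = 27500 / 686.20 = 40.08 mol
n(G) = (3/2) × 40.08 = 60.12 mol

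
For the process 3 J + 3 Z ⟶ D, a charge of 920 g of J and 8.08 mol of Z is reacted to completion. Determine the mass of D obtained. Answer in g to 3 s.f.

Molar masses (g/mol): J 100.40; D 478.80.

n(J) = 920.0 / 100.40 = 9.163 mol
n(Z) = 8.080 mol
n/ν for J = 9.163/3 = 3.054
n/ν for Z = 8.080/3 = 2.693
Smallest n/ν is Z → limiting reagent.
n(D) = (1/3) × 8.080 = 2.693 mol
mass = 2.693 × 478.80 = 1289 g

1290 g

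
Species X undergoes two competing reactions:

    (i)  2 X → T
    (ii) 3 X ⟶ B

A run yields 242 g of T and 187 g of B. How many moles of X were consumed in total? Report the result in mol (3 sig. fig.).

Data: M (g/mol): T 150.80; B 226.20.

n(T) = 242 / 150.80 = 1.605 mol
n(B) = 187 / 226.20 = 0.8267 mol
n(X) via (i) = (2/1)×1.605 = 3.210 mol
n(X) via (ii) = (3/1)×0.8267 = 2.480 mol
total n(X) = 3.210 + 2.480 = 5.690 mol

5.69 mol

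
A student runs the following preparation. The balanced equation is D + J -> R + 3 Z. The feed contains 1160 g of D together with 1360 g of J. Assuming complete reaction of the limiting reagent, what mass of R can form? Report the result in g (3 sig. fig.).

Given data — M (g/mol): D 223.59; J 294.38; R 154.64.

n(D) = 1160 / 223.59 = 5.188 mol
n(J) = 1360 / 294.38 = 4.620 mol
n/ν for D = 5.188/1 = 5.188
n/ν for J = 4.620/1 = 4.620
Smallest n/ν is J → limiting reagent.
n(R) = (1/1) × 4.620 = 4.620 mol
mass = 4.620 × 154.64 = 714.4 g

714 g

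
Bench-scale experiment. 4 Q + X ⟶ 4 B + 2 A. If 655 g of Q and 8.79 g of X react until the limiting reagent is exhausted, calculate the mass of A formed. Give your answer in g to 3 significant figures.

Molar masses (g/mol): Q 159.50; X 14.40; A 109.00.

n(Q) = 655.0 / 159.50 = 4.107 mol
n(X) = 8.790 / 14.40 = 0.6104 mol
n/ν for Q = 4.107/4 = 1.027
n/ν for X = 0.6104/1 = 0.6104
Smallest n/ν is X → limiting reagent.
n(A) = (2/1) × 0.6104 = 1.221 mol
mass = 1.221 × 109.00 = 133.1 g

133 g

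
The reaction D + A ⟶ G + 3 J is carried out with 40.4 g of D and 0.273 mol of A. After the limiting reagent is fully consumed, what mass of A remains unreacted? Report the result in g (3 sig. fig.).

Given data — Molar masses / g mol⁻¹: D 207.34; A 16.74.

n(D) = 40.40 / 207.34 = 0.1948 mol
n(A) = 0.2730 mol
n/ν → D: 0.1948, A: 0.2730; D is limiting.
A consumed = (1/1) × 0.1948 = 0.1948 mol
A remaining = 0.2730 − 0.1948 = 0.07820 mol
mass = 0.07820 × 16.74 = 1.309 g

1.31 g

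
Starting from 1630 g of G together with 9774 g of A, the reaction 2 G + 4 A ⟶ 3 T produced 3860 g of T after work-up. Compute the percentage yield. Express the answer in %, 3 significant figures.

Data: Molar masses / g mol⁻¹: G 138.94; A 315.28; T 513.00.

n(G) = 1630 / 138.94 = 11.73 mol
n(A) = 9774 / 315.28 = 31.00 mol
n/ν for G = 11.73/2 = 5.865
n/ν for A = 31.00/4 = 7.750
Smallest n/ν is G → limiting reagent.
theoretical n(T) = (3/2) × 11.73 = 17.60 mol → 9029 g
% yield = 3860 / 9029 × 100 = 42.75 %

42.8 %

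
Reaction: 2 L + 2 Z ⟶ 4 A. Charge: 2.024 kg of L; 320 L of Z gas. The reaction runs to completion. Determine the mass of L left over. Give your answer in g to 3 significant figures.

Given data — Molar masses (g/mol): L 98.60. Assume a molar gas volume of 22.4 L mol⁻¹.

n(L) = 2.024×1000 / 98.60 = 20.53 mol
n(Z) = 320.0 / 22.4 = 14.29 mol
n/ν for L = 20.53/2 = 10.27
n/ν for Z = 14.29/2 = 7.145
Smallest n/ν is Z → limiting reagent.
L consumed = (2/2) × 14.29 = 14.29 mol
L remaining = 20.53 − 14.29 = 6.240 mol
mass = 6.240 × 98.60 = 615.3 g

615 g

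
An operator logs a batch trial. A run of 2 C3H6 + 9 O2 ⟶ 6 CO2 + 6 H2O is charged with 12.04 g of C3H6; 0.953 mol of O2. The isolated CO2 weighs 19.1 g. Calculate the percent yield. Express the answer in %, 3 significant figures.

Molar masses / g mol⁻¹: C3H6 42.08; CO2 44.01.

68.3 %

n(C3H6) = 12.04 / 42.08 = 0.2861 mol
n(O2) = 0.9530 mol
n/ν → C3H6: 0.1431, O2: 0.1059; O2 is limiting.
theoretical n(CO2) = (6/9) × 0.9530 = 0.6353 mol → 27.96 g
% yield = 19.1 / 27.96 × 100 = 68.31 %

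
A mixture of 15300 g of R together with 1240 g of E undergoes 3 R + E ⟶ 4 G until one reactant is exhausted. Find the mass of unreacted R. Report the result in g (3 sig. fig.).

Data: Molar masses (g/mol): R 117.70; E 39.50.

4220 g

n(R) = 15300 / 117.70 = 130.0 mol
n(E) = 1240 / 39.50 = 31.39 mol
n/ν for R = 130.0/3 = 43.33
n/ν for E = 31.39/1 = 31.39
Smallest n/ν is E → limiting reagent.
R consumed = (3/1) × 31.39 = 94.17 mol
R remaining = 130.0 − 94.17 = 35.83 mol
mass = 35.83 × 117.70 = 4217 g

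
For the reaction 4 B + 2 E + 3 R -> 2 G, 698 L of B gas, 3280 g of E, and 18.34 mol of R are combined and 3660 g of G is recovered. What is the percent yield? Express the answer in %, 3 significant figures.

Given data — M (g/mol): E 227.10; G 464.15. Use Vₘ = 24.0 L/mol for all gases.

n(B) = 698.0 / 24.0 = 29.08 mol
n(E) = 3280 / 227.10 = 14.44 mol
n(R) = 18.34 mol
n/ν → B: 7.270, E: 7.220, R: 6.113; R is limiting.
theoretical n(G) = (2/3) × 18.34 = 12.23 mol → 5677 g
% yield = 3660 / 5677 × 100 = 64.47 %

64.5 %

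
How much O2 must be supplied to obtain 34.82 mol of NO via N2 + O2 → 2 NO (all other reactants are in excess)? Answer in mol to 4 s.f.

n(NO) = 34.82 mol
n(O2) = (1/2) × 34.82 = 17.41 mol

17.41 mol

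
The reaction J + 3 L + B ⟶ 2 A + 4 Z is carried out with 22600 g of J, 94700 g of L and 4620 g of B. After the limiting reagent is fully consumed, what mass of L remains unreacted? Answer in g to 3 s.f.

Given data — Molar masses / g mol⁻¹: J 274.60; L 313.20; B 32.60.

17400 g

n(J) = 22600 / 274.60 = 82.30 mol
n(L) = 94700 / 313.20 = 302.4 mol
n(B) = 4620 / 32.60 = 141.7 mol
n/ν → J: 82.30, L: 100.8, B: 141.7; J is limiting.
L consumed = (3/1) × 82.30 = 246.9 mol
L remaining = 302.4 − 246.9 = 55.50 mol
mass = 55.50 × 313.20 = 17380 g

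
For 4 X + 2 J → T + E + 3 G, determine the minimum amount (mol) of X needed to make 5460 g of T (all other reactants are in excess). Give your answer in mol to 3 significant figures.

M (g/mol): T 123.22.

n(T) = 5460 / 123.22 = 44.31 mol
n(X) = (4/1) × 44.31 = 177.2 mol

177 mol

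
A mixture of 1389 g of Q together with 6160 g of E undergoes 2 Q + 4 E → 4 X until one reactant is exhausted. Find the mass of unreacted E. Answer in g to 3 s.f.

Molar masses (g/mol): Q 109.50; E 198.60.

1120 g

n(Q) = 1389 / 109.50 = 12.68 mol
n(E) = 6160 / 198.60 = 31.02 mol
n/ν for Q = 12.68/2 = 6.340
n/ν for E = 31.02/4 = 7.755
Smallest n/ν is Q → limiting reagent.
E consumed = (4/2) × 12.68 = 25.36 mol
E remaining = 31.02 − 25.36 = 5.660 mol
mass = 5.660 × 198.60 = 1124 g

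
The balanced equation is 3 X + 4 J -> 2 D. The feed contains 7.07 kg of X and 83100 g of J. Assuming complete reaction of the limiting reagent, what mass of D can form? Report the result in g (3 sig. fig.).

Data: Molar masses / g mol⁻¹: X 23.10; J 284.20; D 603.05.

88200 g

n(X) = 7.070×1000 / 23.10 = 306.1 mol
n(J) = 83100 / 284.20 = 292.4 mol
n/ν for X = 306.1/3 = 102.0
n/ν for J = 292.4/4 = 73.10
Smallest n/ν is J → limiting reagent.
n(D) = (2/4) × 292.4 = 146.2 mol
mass = 146.2 × 603.05 = 88170 g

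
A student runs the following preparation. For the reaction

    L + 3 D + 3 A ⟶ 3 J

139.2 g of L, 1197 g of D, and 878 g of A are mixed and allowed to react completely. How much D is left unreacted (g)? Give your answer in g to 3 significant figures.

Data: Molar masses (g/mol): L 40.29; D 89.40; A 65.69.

270 g

n(L) = 139.2 / 40.29 = 3.455 mol
n(D) = 1197 / 89.40 = 13.39 mol
n(A) = 878.0 / 65.69 = 13.37 mol
n/ν → L: 3.455, D: 4.463, A: 4.457; L is limiting.
D consumed = (3/1) × 3.455 = 10.37 mol
D remaining = 13.39 − 10.37 = 3.020 mol
mass = 3.020 × 89.40 = 270.0 g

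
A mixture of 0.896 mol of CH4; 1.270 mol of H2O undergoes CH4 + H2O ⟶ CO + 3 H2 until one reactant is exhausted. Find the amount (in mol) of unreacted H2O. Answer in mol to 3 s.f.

n(CH4) = 0.8960 mol
n(H2O) = 1.270 mol
n/ν for CH4 = 0.8960/1 = 0.8960
n/ν for H2O = 1.270/1 = 1.270
Smallest n/ν is CH4 → limiting reagent.
H2O consumed = (1/1) × 0.8960 = 0.8960 mol
H2O remaining = 1.270 − 0.8960 = 0.3740 mol

0.374 mol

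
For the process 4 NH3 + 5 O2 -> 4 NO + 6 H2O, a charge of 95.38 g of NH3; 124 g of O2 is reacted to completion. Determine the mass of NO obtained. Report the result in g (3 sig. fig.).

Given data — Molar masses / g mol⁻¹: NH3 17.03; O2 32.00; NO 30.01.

93.0 g

n(NH3) = 95.38 / 17.03 = 5.601 mol
n(O2) = 124.0 / 32.00 = 3.875 mol
n/ν for NH3 = 5.601/4 = 1.400
n/ν for O2 = 3.875/5 = 0.7750
Smallest n/ν is O2 → limiting reagent.
n(NO) = (4/5) × 3.875 = 3.100 mol
mass = 3.100 × 30.01 = 93.03 g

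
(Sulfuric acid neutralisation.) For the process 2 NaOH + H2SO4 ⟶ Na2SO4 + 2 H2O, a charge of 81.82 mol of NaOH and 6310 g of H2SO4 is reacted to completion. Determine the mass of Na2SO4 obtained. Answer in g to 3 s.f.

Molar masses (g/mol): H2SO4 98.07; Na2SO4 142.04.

5810 g

n(NaOH) = 81.82 mol
n(H2SO4) = 6310 / 98.07 = 64.34 mol
n/ν for NaOH = 81.82/2 = 40.91
n/ν for H2SO4 = 64.34/1 = 64.34
Smallest n/ν is NaOH → limiting reagent.
n(Na2SO4) = (1/2) × 81.82 = 40.91 mol
mass = 40.91 × 142.04 = 5811 g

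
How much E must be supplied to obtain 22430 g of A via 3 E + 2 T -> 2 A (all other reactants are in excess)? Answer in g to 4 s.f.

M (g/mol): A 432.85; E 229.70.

17850 g

n(A) = 22430 / 432.85 = 51.82 mol
n(E) = (3/2) × 51.82 = 77.73 mol
mass = 77.73 × 229.70 = 17850 g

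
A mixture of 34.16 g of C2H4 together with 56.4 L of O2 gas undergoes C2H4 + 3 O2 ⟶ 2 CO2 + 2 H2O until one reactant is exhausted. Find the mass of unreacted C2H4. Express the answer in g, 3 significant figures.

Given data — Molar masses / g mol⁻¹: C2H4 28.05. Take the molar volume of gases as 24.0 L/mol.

12.2 g

n(C2H4) = 34.16 / 28.05 = 1.218 mol
n(O2) = 56.40 / 24.0 = 2.350 mol
n/ν for C2H4 = 1.218/1 = 1.218
n/ν for O2 = 2.350/3 = 0.7833
Smallest n/ν is O2 → limiting reagent.
C2H4 consumed = (1/3) × 2.350 = 0.7833 mol
C2H4 remaining = 1.218 − 0.7833 = 0.4347 mol
mass = 0.4347 × 28.05 = 12.19 g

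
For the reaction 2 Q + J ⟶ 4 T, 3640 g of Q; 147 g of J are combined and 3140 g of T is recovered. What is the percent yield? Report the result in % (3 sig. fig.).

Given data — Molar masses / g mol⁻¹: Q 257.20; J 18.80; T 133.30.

83.2 %

n(Q) = 3640 / 257.20 = 14.15 mol
n(J) = 147.0 / 18.80 = 7.819 mol
n/ν → Q: 7.075, J: 7.819; Q is limiting.
theoretical n(T) = (4/2) × 14.15 = 28.30 mol → 3772 g
% yield = 3140 / 3772 × 100 = 83.24 %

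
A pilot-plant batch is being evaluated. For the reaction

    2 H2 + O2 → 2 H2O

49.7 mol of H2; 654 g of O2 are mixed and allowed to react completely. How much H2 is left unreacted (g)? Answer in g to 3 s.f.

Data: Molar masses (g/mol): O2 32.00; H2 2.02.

n(H2) = 49.70 mol
n(O2) = 654.0 / 32.00 = 20.44 mol
n/ν → H2: 24.85, O2: 20.44; O2 is limiting.
H2 consumed = (2/1) × 20.44 = 40.88 mol
H2 remaining = 49.70 − 40.88 = 8.820 mol
mass = 8.820 × 2.02 = 17.82 g

17.8 g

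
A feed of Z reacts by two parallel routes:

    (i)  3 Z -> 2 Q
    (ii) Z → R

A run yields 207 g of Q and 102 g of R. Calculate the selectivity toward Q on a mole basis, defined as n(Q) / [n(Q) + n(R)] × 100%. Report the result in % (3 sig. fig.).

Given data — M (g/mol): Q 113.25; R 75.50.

57.5 %

n(Q) = 207 / 113.25 = 1.828 mol
n(R) = 102 / 75.50 = 1.351 mol
selectivity = 1.828/(1.828+1.351) × 100 = 57.50 %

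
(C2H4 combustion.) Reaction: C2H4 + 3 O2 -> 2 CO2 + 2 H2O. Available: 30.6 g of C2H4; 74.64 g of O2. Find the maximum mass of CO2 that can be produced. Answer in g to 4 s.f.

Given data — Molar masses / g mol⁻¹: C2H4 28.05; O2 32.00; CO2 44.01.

68.44 g

n(C2H4) = 30.60 / 28.05 = 1.091 mol
n(O2) = 74.64 / 32.00 = 2.333 mol
n/ν for C2H4 = 1.091/1 = 1.091
n/ν for O2 = 2.333/3 = 0.7777
Smallest n/ν is O2 → limiting reagent.
n(CO2) = (2/3) × 2.333 = 1.555 mol
mass = 1.555 × 44.01 = 68.44 g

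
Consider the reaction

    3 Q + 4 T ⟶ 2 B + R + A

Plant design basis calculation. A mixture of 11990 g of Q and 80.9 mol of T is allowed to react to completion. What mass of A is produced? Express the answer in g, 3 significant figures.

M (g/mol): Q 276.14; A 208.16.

n(Q) = 11990 / 276.14 = 43.42 mol
n(T) = 80.90 mol
n/ν → Q: 14.47, T: 20.23; Q is limiting.
n(A) = (1/3) × 43.42 = 14.47 mol
mass = 14.47 × 208.16 = 3012 g

3010 g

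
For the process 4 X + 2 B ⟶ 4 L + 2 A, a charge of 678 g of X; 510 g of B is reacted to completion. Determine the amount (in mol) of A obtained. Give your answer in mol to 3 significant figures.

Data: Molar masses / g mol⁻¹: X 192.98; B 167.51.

n(X) = 678.0 / 192.98 = 3.513 mol
n(B) = 510.0 / 167.51 = 3.045 mol
n/ν for X = 3.513/4 = 0.8783
n/ν for B = 3.045/2 = 1.523
Smallest n/ν is X → limiting reagent.
n(A) = (2/4) × 3.513 = 1.757 mol

1.76 mol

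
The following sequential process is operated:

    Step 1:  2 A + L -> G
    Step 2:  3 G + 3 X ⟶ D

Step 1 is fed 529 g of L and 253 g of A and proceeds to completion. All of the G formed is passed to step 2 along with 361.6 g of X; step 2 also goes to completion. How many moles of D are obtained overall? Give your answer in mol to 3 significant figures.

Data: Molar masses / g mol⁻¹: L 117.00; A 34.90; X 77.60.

1.21 mol

Step 1:
n(L) = 529.0 / 117.00 = 4.521 mol
n(A) = 253.0 / 34.90 = 7.249 mol
n/ν for L = 4.521/1 = 4.521
n/ν for A = 7.249/2 = 3.625
Smallest n/ν is A → limiting reagent.
n(G) produced = (1/2) × 7.249 = 3.625 mol
Step 2:
n(G) available = 3.625 mol
n(X) = 361.6 / 77.60 = 4.660 mol
n/ν for G = 3.625/3 = 1.208
n/ν for X = 4.660/3 = 1.553
Smallest n/ν is G → limiting reagent.
n(D) = (1/3) × 3.625 = 1.208 mol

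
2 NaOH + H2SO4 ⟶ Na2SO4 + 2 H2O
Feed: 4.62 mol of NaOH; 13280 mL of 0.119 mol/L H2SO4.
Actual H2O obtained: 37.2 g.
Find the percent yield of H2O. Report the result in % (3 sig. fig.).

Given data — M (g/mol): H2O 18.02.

n(NaOH) = 4.620 mol
n(H2SO4) = 0.119 × 13280/1000 = 1.580 mol
n/ν → NaOH: 2.310, H2SO4: 1.580; H2SO4 is limiting.
theoretical n(H2O) = (2/1) × 1.580 = 3.160 mol → 56.94 g
% yield = 37.2 / 56.94 × 100 = 65.33 %

65.3 %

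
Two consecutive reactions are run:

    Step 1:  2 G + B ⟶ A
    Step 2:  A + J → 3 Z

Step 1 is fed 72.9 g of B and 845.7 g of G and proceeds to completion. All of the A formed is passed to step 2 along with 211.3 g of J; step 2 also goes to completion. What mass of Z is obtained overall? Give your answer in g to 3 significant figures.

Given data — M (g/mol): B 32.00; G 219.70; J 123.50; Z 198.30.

1020 g

Step 1:
n(B) = 72.90 / 32.00 = 2.278 mol
n(G) = 845.7 / 219.70 = 3.849 mol
n/ν for B = 2.278/1 = 2.278
n/ν for G = 3.849/2 = 1.925
Smallest n/ν is G → limiting reagent.
n(A) produced = (1/2) × 3.849 = 1.925 mol
Step 2:
n(A) available = 1.925 mol
n(J) = 211.3 / 123.50 = 1.711 mol
n/ν for A = 1.925/1 = 1.925
n/ν for J = 1.711/1 = 1.711
Smallest n/ν is J → limiting reagent.
n(Z) = (3/1) × 1.711 = 5.133 mol
mass = 5.133 × 198.30 = 1018 g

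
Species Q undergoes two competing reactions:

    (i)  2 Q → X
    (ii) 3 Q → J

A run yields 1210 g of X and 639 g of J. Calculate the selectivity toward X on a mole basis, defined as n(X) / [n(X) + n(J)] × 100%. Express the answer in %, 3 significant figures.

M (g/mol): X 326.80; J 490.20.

n(X) = 1210 / 326.80 = 3.703 mol
n(J) = 639 / 490.20 = 1.304 mol
selectivity = 3.703/(3.703+1.304) × 100 = 73.96 %

74.0 %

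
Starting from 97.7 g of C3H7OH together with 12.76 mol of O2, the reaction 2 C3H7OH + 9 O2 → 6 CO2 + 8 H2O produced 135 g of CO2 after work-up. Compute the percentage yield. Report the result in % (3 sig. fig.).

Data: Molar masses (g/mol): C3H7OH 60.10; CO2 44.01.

n(C3H7OH) = 97.70 / 60.10 = 1.626 mol
n(O2) = 12.76 mol
n/ν for C3H7OH = 1.626/2 = 0.8130
n/ν for O2 = 12.76/9 = 1.418
Smallest n/ν is C3H7OH → limiting reagent.
theoretical n(CO2) = (6/2) × 1.626 = 4.878 mol → 214.7 g
% yield = 135 / 214.7 × 100 = 62.88 %

62.9 %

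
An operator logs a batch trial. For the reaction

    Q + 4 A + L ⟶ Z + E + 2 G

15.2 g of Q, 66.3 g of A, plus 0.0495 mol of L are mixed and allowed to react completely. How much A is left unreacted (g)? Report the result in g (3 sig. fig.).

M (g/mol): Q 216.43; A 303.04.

n(Q) = 15.20 / 216.43 = 0.07023 mol
n(A) = 66.30 / 303.04 = 0.2188 mol
n(L) = 0.04950 mol
n/ν for Q = 0.07023/1 = 0.07023
n/ν for A = 0.2188/4 = 0.05470
n/ν for L = 0.04950/1 = 0.04950
Smallest n/ν is L → limiting reagent.
A consumed = (4/1) × 0.04950 = 0.1980 mol
A remaining = 0.2188 − 0.1980 = 0.02080 mol
mass = 0.02080 × 303.04 = 6.303 g

6.30 g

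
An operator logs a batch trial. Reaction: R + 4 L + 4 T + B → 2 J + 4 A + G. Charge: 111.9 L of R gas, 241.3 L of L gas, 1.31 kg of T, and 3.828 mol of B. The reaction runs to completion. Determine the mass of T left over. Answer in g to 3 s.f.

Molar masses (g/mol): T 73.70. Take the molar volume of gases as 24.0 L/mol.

n(R) = 111.9 / 24.0 = 4.663 mol
n(L) = 241.3 / 24.0 = 10.05 mol
n(T) = 1.310×1000 / 73.70 = 17.77 mol
n(B) = 3.828 mol
n/ν for R = 4.663/1 = 4.663
n/ν for L = 10.05/4 = 2.513
n/ν for T = 17.77/4 = 4.443
n/ν for B = 3.828/1 = 3.828
Smallest n/ν is L → limiting reagent.
T consumed = (4/4) × 10.05 = 10.05 mol
T remaining = 17.77 − 10.05 = 7.720 mol
mass = 7.720 × 73.70 = 569.0 g

569 g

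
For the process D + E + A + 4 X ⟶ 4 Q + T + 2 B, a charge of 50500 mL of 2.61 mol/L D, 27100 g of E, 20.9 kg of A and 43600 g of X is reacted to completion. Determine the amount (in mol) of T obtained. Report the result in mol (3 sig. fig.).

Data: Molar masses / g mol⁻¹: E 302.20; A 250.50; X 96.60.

n(D) = 2.61 × 50500/1000 = 131.8 mol
n(E) = 27100 / 302.20 = 89.68 mol
n(A) = 20.90×1000 / 250.50 = 83.43 mol
n(X) = 43600 / 96.60 = 451.3 mol
n/ν → D: 131.8, E: 89.68, A: 83.43, X: 112.8; A is limiting.
n(T) = (1/1) × 83.43 = 83.43 mol

83.4 mol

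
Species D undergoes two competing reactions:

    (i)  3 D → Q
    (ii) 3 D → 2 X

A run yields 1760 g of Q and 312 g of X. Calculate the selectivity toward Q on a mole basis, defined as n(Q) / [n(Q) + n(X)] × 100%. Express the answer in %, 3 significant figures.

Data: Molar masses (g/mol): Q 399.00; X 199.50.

n(Q) = 1760 / 399.00 = 4.411 mol
n(X) = 312 / 199.50 = 1.564 mol
selectivity = 4.411/(4.411+1.564) × 100 = 73.82 %

73.8 %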